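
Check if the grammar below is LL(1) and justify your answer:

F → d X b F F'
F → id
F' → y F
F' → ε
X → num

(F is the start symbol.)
Relevant sets:
  FOLLOW(F') = { $, 'y' }

For F:
  PREDICT(F → d X b F F') = { 'd' }
  PREDICT(F → id) = { 'id' }
For F':
  PREDICT(F' → y F) = { 'y' }
  PREDICT(F' → ε) = { $, 'y' }
X has a single production, so nothing to check there.

Conflict found: Predict set conflict for F': { 'y' }
The grammar is NOT LL(1).

Answer: No. Predict set conflict for F': { 'y' }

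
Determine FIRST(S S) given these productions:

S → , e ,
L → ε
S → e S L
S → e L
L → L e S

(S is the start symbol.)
FIRST sets of the non-terminals involved (from the grammar, by fixed-point iteration):
  FIRST(S) = { ',', 'e' }

To compute FIRST(S S), process the symbols left to right:
Symbol S is a non-terminal. Add FIRST(S) \ {ε} = { ',', 'e' }
S is not nullable (ε ∉ FIRST(S)), so stop here.
FIRST(S S) = { ',', 'e' }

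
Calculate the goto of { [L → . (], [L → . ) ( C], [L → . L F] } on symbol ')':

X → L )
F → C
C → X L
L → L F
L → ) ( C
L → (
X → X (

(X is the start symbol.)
{ [L → ) . ( C] }

GOTO(I, ')') = CLOSURE({ [A → αX.β] : [A → α.Xβ] ∈ I, X = ')' })

Items with dot before ')', with the dot advanced:
  [L → . ) ( C] → [L → ) . ( C]
Closure adds nothing (no advanced item has the dot before a non-terminal).

GOTO = { [L → ) . ( C] }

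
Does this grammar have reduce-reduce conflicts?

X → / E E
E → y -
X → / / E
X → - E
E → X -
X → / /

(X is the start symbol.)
No reduce-reduce conflicts

A reduce-reduce conflict occurs when an LR(0) state has two complete items [A → α .] and [B → β .] — both call for a reduction, and with no lookahead the parser cannot choose between them.

Augment with X' → X and build the canonical LR(0) collection (I0 = CLOSURE({[X' → . X]}), then GOTO on every symbol after a dot until no new states appear). It has 13 states:
  I0: { [X → . - E], [X → . / / E], [X → . / /], [X → . / E E], [X' → . X] }  — shift
  I1: { [E → . X -], [E → . y -], [X → - . E], [X → . - E], [X → . / / E], [X → . / /], [X → . / E E] }  — shift
  I2: { [E → . X -], [E → . y -], [X → . - E], [X → . / / E], [X → . / /], [X → . / E E], [X → / . / E], [X → / . /], [X → / . E E] }  — shift
  I3: { [X' → X .] }  — accept
  I4: { [E → . X -], [E → . y -], [X → . - E], [X → . / / E], [X → . / /], [X → . / E E], [X → / . / E], [X → / . /], [X → / . E E], [X → / / . E], [X → / / .] }  — shift, reduce
  I5: { [E → . X -], [E → . y -], [X → . - E], [X → . / / E], [X → . / /], [X → . / E E], [X → / E . E] }  — shift
  I6: { [E → X . -] }  — shift
  I7: { [E → y . -] }  — shift
  I8: { [E → y - .] }  — reduce
  I9: { [E → X - .] }  — reduce
  I10: { [X → / E E .] }  — reduce
  I11: { [E → . X -], [E → . y -], [X → . - E], [X → . / / E], [X → . / /], [X → . / E E], [X → / / E .], [X → / E . E] }  — shift, reduce
  I12: { [X → - E .] }  — reduce

No state contains more than one complete item.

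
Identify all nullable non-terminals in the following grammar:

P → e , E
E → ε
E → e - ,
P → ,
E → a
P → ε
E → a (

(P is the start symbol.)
{ 'E', 'P' }

A non-terminal is nullable if it can derive ε (the empty string): either it has an ε-production, or it has a production whose right-hand side consists entirely of nullable non-terminals.

ε-productions: E → ε, P → ε
So E, P are immediately nullable.
Every non-terminal is now nullable.
Nullable = { 'E', 'P' }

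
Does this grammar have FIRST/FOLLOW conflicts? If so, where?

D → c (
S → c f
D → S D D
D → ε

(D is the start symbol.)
Yes. D → c '(' with FOLLOW(D) on { 'c' }; D → S D D with FOLLOW(D) on { 'c' }

Nullable non-terminals: D.
FIRST sets used below: FIRST(S) = { 'c' }

D: nullable alternative(s) D → ε; FOLLOW(D) = { $, 'c' }
  D → c (: FIRST \ {ε} = { 'c' } — overlaps FOLLOW(D) on { 'c' }: CONFLICT
  D → S D D: FIRST \ {ε} = { 'c' } — overlaps FOLLOW(D) on { 'c' }: CONFLICT
  D → ε: FIRST \ {ε} = { } — this is the only nullable alternative, skip

S has no nullable alternative, so no FIRST/FOLLOW check is needed there.

So the grammar has 2 FIRST/FOLLOW conflicts (marked CONFLICT above).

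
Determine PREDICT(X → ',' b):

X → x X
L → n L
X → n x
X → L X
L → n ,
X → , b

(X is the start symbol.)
{ ',' }

PREDICT(X → ',' b) = (FIRST(RHS) \ {ε}) ∪ (FOLLOW(X) if ε ∈ FIRST(RHS), i.e. RHS ⇒* ε)
FIRST(',' b) = { ',' }
ε ∉ FIRST(',' b), so FOLLOW(X) is not added.
PREDICT(X → ',' b) = { ',' }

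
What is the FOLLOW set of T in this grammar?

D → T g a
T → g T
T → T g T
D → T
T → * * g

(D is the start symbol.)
{ $, 'g' }

To compute FOLLOW(T), find every occurrence of T on a right-hand side N → α T β: add FIRST(β) \ {ε}, and if β is empty or nullable also add FOLLOW(N). Iterate to a fixed point.

In D → T g a: T is followed by g a, add FIRST(g a) \ {ε} = { 'g' }
In T → g T: T is at the end; this adds FOLLOW(T) to itself — nothing new
In T → T g T: T is followed by g T, add FIRST(g T) \ {ε} = { 'g' }
In T → T g T: T is at the end; this adds FOLLOW(T) to itself — nothing new
In D → T: T is at the end, add FOLLOW(D)

The FOLLOW sets referred to above (computed the same way, to a fixed point):
  FOLLOW(D) = { $ }

Taking the union: FOLLOW(T) = { $, 'g' }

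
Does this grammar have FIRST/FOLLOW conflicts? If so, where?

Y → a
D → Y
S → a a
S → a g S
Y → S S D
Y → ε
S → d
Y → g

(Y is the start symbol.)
Nullable non-terminals: D, Y.
FIRST sets used below: FIRST(S) = { 'a', 'd' }
D has a nullable alternative but only one production, so nothing to check.

Y: nullable alternative(s) Y → ε; FOLLOW(Y) = { $ }
  Y → a: FIRST \ {ε} = { 'a' } — disjoint from FOLLOW(Y)
  Y → S S D: FIRST \ {ε} = { 'a', 'd' } — disjoint from FOLLOW(Y)
  Y → ε: FIRST \ {ε} = { } — this is the only nullable alternative, skip
  Y → g: FIRST \ {ε} = { 'g' } — disjoint from FOLLOW(Y)

S has no nullable alternative, so no FIRST/FOLLOW check is needed there.

No FIRST/FOLLOW conflicts found.

Answer: No FIRST/FOLLOW conflicts.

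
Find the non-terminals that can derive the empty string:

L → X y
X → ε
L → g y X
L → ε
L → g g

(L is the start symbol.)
{ 'L', 'X' }

A non-terminal is nullable if it can derive ε (the empty string): either it has an ε-production, or it has a production whose right-hand side consists entirely of nullable non-terminals.

ε-productions: X → ε, L → ε
So X, L are immediately nullable.
Every non-terminal is now nullable.
Nullable = { 'L', 'X' }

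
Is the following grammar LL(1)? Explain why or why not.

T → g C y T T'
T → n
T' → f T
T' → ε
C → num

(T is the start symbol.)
No. Predict set conflict for T': { 'f' }

A grammar is LL(1) if for each non-terminal N with multiple productions, the predict sets of those productions are pairwise disjoint, where PREDICT(N → α) = (FIRST(α) \ {ε}) ∪ (FOLLOW(N) if α ⇒* ε).

Relevant sets:
  FOLLOW(T') = { $, 'f' }

For T:
  PREDICT(T → g C y T T') = { 'g' }
  PREDICT(T → n) = { 'n' }
For T':
  PREDICT(T' → f T) = { 'f' }
  PREDICT(T' → ε) = { $, 'f' }
C has a single production, so nothing to check there.

Conflict found: Predict set conflict for T': { 'f' }
The grammar is NOT LL(1).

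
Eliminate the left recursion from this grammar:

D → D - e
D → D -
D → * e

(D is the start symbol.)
D is directly left-recursive. The standard transformation for
  A → A α₁ | ... | A α_m | β₁ | ... | β_n
is
  A  → β₁ A' | ... | β_n A'
  A' → α₁ A' | ... | α_m A' | ε

D → * e becomes D → * e D'
D → D - e becomes D' → - e D'
D → D - becomes D' → - D'
Add D' → ε

Resulting grammar:
D → * e D'
D' → - e D'
D' → - D'
D' → ε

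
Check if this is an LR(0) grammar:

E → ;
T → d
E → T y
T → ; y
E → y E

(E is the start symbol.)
Augment with E' → E and build the canonical LR(0) collection (I0 = CLOSURE({[E' → . E]}), then GOTO on every symbol after a dot until no new states appear). It has 9 states:
  I0: { [E → . ;], [E → . T y], [E → . y E], [E' → . E], [T → . ; y], [T → . d] }  — shift
  I1: { [E → ; .], [T → ; . y] }  — shift, reduce
  I2: { [E' → E .] }  — accept
  I3: { [E → T . y] }  — shift
  I4: { [T → d .] }  — reduce
  I5: { [E → . ;], [E → . T y], [E → . y E], [E → y . E], [T → . ; y], [T → . d] }  — shift
  I6: { [E → y E .] }  — reduce
  I7: { [E → T y .] }  — reduce
  I8: { [T → ; y .] }  — reduce

Conflict in state I1:
  Shift-reduce conflict between [E → ; .] and [T → ; . y]
So the grammar is NOT LR(0).

Answer: No. Shift-reduce conflict between [E → ; .] and [T → ; . y]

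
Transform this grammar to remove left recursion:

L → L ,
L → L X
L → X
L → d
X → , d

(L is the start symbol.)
L → X L'
L → d L'
L' → , L'
L' → X L'
L' → ε
X → , d

L is directly left-recursive. The standard transformation for
  A → A α₁ | ... | A α_m | β₁ | ... | β_n
is
  A  → β₁ A' | ... | β_n A'
  A' → α₁ A' | ... | α_m A' | ε

L → X becomes L → X L'
L → d becomes L → d L'
L → L , becomes L' → , L'
L → L X becomes L' → X L'
Add L' → ε

Productions for other non-terminals are unchanged:
  X → , d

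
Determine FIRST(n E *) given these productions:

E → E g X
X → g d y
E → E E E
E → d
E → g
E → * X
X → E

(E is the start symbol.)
To compute FIRST(n E *), process the symbols left to right:
Symbol n is a terminal. Add 'n' and stop.
FIRST(n E *) = { 'n' }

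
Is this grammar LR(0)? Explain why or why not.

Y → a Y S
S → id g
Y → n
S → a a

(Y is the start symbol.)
Yes, the grammar is LR(0)

Augment with Y' → Y and build the canonical LR(0) collection (I0 = CLOSURE({[Y' → . Y]}), then GOTO on every symbol after a dot until no new states appear). It has 10 states:
  I0: { [Y → . a Y S], [Y → . n], [Y' → . Y] }  — shift
  I1: { [Y' → Y .] }  — accept
  I2: { [Y → . a Y S], [Y → . n], [Y → a . Y S] }  — shift
  I3: { [Y → n .] }  — reduce
  I4: { [S → . a a], [S → . id g], [Y → a Y . S] }  — shift
  I5: { [Y → a Y S .] }  — reduce
  I6: { [S → a . a] }  — shift
  I7: { [S → id . g] }  — shift
  I8: { [S → id g .] }  — reduce
  I9: { [S → a a .] }  — reduce

Every state is either a pure shift/goto state or contains exactly one complete item and nothing to shift — no conflicts. The grammar is LR(0).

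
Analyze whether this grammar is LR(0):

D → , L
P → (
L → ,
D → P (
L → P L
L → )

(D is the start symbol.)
A grammar is LR(0) if no state in the canonical LR(0) collection has:
  - both a shift item (dot before a terminal) and a complete item (shift-reduce conflict), or
  - two or more complete items (reduce-reduce conflict; the accept item [D' → D .] counts as a complete item here).

Augment with D' → D and build the canonical LR(0) collection (I0 = CLOSURE({[D' → . D]}), then GOTO on every symbol after a dot until no new states appear). It has 11 states:
  I0: { [D → . , L], [D → . P (], [D' → . D], [P → . (] }  — shift
  I1: { [P → ( .] }  — reduce
  I2: { [D → , . L], [L → . )], [L → . ,], [L → . P L], [P → . (] }  — shift
  I3: { [D' → D .] }  — accept
  I4: { [D → P . (] }  — shift
  I5: { [D → P ( .] }  — reduce
  I6: { [L → ) .] }  — reduce
  I7: { [L → , .] }  — reduce
  I8: { [D → , L .] }  — reduce
  I9: { [L → . )], [L → . ,], [L → . P L], [L → P . L], [P → . (] }  — shift
  I10: { [L → P L .] }  — reduce

Every state is either a pure shift/goto state or contains exactly one complete item and nothing to shift — no conflicts. The grammar is LR(0).

Answer: Yes, the grammar is LR(0)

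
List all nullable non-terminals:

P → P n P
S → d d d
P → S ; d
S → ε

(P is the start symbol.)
{ 'S' }

ε-productions: S → ε
So S is immediately nullable.
No further non-terminal can be added: every production for the remaining non-terminals contains a terminal or a non-nullable non-terminal.
Nullable = { 'S' }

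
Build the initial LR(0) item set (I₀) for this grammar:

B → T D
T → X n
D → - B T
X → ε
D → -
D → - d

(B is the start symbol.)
{ [B → . T D], [B' → . B], [T → . X n], [X → .] }

First, augment the grammar with B' → B
I₀ = CLOSURE({ [B' → . B] }):
  [B' → . B] has the dot before B: add [B → . T D]
  [B → . T D] has the dot before T: add [T → . X n]
  [T → . X n] has the dot before X: add [X → .]
No further items can be added.

I₀ = { [B → . T D], [B' → . B], [T → . X n], [X → .] }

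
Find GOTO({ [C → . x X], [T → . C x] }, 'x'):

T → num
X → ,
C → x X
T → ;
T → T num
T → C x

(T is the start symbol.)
GOTO(I, 'x') = CLOSURE({ [A → αX.β] : [A → α.Xβ] ∈ I, X = 'x' })

Items with dot before 'x', with the dot advanced:
  [C → . x X] → [C → x . X]
Closure of the advanced items:
  [C → x . X] has the dot before X: add [X → . ,]

GOTO = { [C → x . X], [X → . ,] }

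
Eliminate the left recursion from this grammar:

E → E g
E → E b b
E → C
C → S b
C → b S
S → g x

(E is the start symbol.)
E → C E'
E' → g E'
E' → b b E'
E' → ε
C → S b
C → b S
S → g x

E is directly left-recursive. The standard transformation for
  A → A α₁ | ... | A α_m | β₁ | ... | β_n
is
  A  → β₁ A' | ... | β_n A'
  A' → α₁ A' | ... | α_m A' | ε

E → C becomes E → C E'
E → E g becomes E' → g E'
E → E b b becomes E' → b b E'
Add E' → ε

Productions for other non-terminals are unchanged:
  C → S b
  C → b S
  S → g x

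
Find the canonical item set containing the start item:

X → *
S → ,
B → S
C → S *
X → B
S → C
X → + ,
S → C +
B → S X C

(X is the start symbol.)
First, augment the grammar with X' → X
I₀ = CLOSURE({ [X' → . X] }):
  [X' → . X] has the dot before X: add [X → . *], [X → . B], [X → . + ,]
  [X → . B] has the dot before B: add [B → . S], [B → . S X C]
  [B → . S] has the dot before S: add [S → . ,], [S → . C], [S → . C +]
  [S → . C] has the dot before C: add [C → . S *]
No further items can be added.

I₀ = { [B → . S X C], [B → . S], [C → . S *], [S → . ,], [S → . C +], [S → . C], [X → . *], [X → . + ,], [X → . B], [X' → . X] }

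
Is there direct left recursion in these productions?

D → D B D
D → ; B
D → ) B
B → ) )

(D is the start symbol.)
Direct left recursion occurs when N → N α for some non-terminal N (the right-hand side begins with the left-hand side itself).

D → D B D: LEFT RECURSIVE (starts with D)
D → ; B: starts with ';'
D → ) B: starts with ')'
B → ) ): starts with ')'

The grammar has direct left recursion on: D.

Answer: Yes, D is left-recursive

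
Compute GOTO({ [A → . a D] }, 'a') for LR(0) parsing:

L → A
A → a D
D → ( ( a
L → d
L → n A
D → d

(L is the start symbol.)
GOTO(I, 'a') = CLOSURE({ [A → αX.β] : [A → α.Xβ] ∈ I, X = 'a' })

Items with dot before 'a', with the dot advanced:
  [A → . a D] → [A → a . D]
Closure of the advanced items:
  [A → a . D] has the dot before D: add [D → . ( ( a], [D → . d]

GOTO = { [A → a . D], [D → . ( ( a], [D → . d] }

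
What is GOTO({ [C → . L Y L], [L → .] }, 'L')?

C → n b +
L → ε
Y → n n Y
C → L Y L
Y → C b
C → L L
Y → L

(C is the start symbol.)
GOTO(I, 'L') = CLOSURE({ [A → αX.β] : [A → α.Xβ] ∈ I, X = 'L' })

Items with dot before 'L', with the dot advanced:
  [C → . L Y L] → [C → L . Y L]
Closure of the advanced items:
  [C → L . Y L] has the dot before Y: add [Y → . n n Y], [Y → . C b], [Y → . L]
  [Y → . C b] has the dot before C: add [C → . n b +], [C → . L Y L], [C → . L L]
  [Y → . L] has the dot before L: add [L → .]

GOTO = { [C → . L L], [C → . L Y L], [C → . n b +], [C → L . Y L], [L → .], [Y → . C b], [Y → . L], [Y → . n n Y] }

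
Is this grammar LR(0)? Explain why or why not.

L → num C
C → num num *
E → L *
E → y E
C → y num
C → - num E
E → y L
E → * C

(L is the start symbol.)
A grammar is LR(0) if no state in the canonical LR(0) collection has:
  - both a shift item (dot before a terminal) and a complete item (shift-reduce conflict), or
  - two or more complete items (reduce-reduce conflict; the accept item [L' → L .] counts as a complete item here).

Augment with L' → L and build the canonical LR(0) collection (I0 = CLOSURE({[L' → . L]}), then GOTO on every symbol after a dot until no new states appear). It has 19 states:
  I0: { [L → . num C], [L' → . L] }  — shift
  I1: { [L' → L .] }  — accept
  I2: { [C → . - num E], [C → . num num *], [C → . y num], [L → num . C] }  — shift
  I3: { [C → - . num E] }  — shift
  I4: { [L → num C .] }  — reduce
  I5: { [C → num . num *] }  — shift
  I6: { [C → y . num] }  — shift
  I7: { [C → y num .] }  — reduce
  I8: { [C → num num . *] }  — shift
  I9: { [C → num num * .] }  — reduce
  I10: { [C → - num . E], [E → . * C], [E → . L *], [E → . y E], [E → . y L], [L → . num C] }  — shift
  I11: { [C → . - num E], [C → . num num *], [C → . y num], [E → * . C] }  — shift
  I12: { [C → - num E .] }  — reduce
  I13: { [E → L . *] }  — shift
  I14: { [E → . * C], [E → . L *], [E → . y E], [E → . y L], [E → y . E], [E → y . L], [L → . num C] }  — shift
  I15: { [E → y E .] }  — reduce
  I16: { [E → L . *], [E → y L .] }  — shift, reduce
  I17: { [E → L * .] }  — reduce
  I18: { [E → * C .] }  — reduce

Conflict in state I16:
  Shift-reduce conflict between [E → y L .] and [E → L . *]
So the grammar is NOT LR(0).

Answer: No. Shift-reduce conflict between [E → y L .] and [E → L . *]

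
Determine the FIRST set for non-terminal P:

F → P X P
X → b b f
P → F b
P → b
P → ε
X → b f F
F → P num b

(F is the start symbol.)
{ 'b', 'num', ε }

FIRST sets of the other non-terminals involved (by the same procedure, iterated to a fixed point):
  FIRST(F) = { 'b', 'num' }

From P → F b:
  - F is a non-terminal: add FIRST(F) \ {ε} = { 'b', 'num' }
    F is not nullable, so stop
From P → b:
  - b is a terminal: add 'b' and stop
From P → ε:
  - ε-production, so ε ∈ FIRST(P)

Collecting: FIRST(P) = { 'b', 'num', ε }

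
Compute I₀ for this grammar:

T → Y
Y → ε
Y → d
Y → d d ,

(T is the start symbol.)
First, augment the grammar with T' → T
I₀ = CLOSURE({ [T' → . T] }):
  [T' → . T] has the dot before T: add [T → . Y]
  [T → . Y] has the dot before Y: add [Y → .], [Y → . d], [Y → . d d ,]
No further items can be added.

I₀ = { [T → . Y], [T' → . T], [Y → . d d ,], [Y → . d], [Y → .] }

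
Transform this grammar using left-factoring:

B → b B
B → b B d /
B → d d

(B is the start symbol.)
Left-factoring transforms A → αβ₁ | αβ₂ into A → αA' and A' → β₁ | β₂
(α is the longest common prefix among the alternatives). Repeat until
no nonterminal has two alternatives with a common prefix.

Round 1: B has alternatives sharing prefix 'b B'. Introduce B': B → b B B'
  Add: B' → ε
  Add: B' → d /

No remaining common prefixes — done.

Resulting grammar:
B → b B B'
B' → ε
B' → d /
B → d d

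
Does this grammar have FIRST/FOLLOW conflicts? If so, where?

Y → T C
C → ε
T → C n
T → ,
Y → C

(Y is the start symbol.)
Nullable non-terminals: C, Y.
FIRST sets used below: FIRST(T) = { ',', 'n' }, FIRST(C) = { ε }
C has a nullable alternative but only one production, so nothing to check.

Y: nullable alternative(s) Y → C; FOLLOW(Y) = { $ }
  Y → T C: FIRST \ {ε} = { ',', 'n' } — disjoint from FOLLOW(Y)
  Y → C: FIRST \ {ε} = { } — this is the only nullable alternative, skip

T has no nullable alternative, so no FIRST/FOLLOW check is needed there.

No FIRST/FOLLOW conflicts found.

Answer: No FIRST/FOLLOW conflicts.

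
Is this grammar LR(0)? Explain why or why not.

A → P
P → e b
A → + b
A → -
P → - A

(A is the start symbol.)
No. Shift-reduce conflict between [A → - .] and [A → . + b]

Augment with A' → A and build the canonical LR(0) collection (I0 = CLOSURE({[A' → . A]}), then GOTO on every symbol after a dot until no new states appear). It has 9 states:
  I0: { [A → . + b], [A → . -], [A → . P], [A' → . A], [P → . - A], [P → . e b] }  — shift
  I1: { [A → + . b] }  — shift
  I2: { [A → - .], [A → . + b], [A → . -], [A → . P], [P → - . A], [P → . - A], [P → . e b] }  — shift, reduce
  I3: { [A' → A .] }  — accept
  I4: { [A → P .] }  — reduce
  I5: { [P → e . b] }  — shift
  I6: { [P → e b .] }  — reduce
  I7: { [P → - A .] }  — reduce
  I8: { [A → + b .] }  — reduce

Conflict in state I2:
  Shift-reduce conflict between [A → - .] and [A → . + b]
So the grammar is NOT LR(0).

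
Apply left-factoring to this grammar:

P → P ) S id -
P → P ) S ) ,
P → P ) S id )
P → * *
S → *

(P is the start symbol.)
Left-factoring transforms A → αβ₁ | αβ₂ into A → αA' and A' → β₁ | β₂
(α is the longest common prefix among the alternatives). Repeat until
no nonterminal has two alternatives with a common prefix.

Round 1: P has alternatives sharing prefix 'P ) S'. Introduce P': P → P ) S P'
  Add: P' → id -
  Add: P' → ) ,
  Add: P' → id )

Round 2: P' has alternatives sharing prefix 'id'. Introduce P'': P' → id P''
  Add: P'' → -
  Add: P'' → )

No remaining common prefixes — done.

Resulting grammar:
P → P ) S P'
P' → id P''
P'' → -
P'' → )
P' → ) ,
P → * *
S → *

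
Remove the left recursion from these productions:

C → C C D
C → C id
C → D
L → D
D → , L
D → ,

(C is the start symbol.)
C is directly left-recursive. The standard transformation for
  A → A α₁ | ... | A α_m | β₁ | ... | β_n
is
  A  → β₁ A' | ... | β_n A'
  A' → α₁ A' | ... | α_m A' | ε

C → D becomes C → D C'
C → C C D becomes C' → C D C'
C → C id becomes C' → id C'
Add C' → ε

Productions for other non-terminals are unchanged:
  L → D
  D → , L
  D → ,

Resulting grammar:
C → D C'
C' → C D C'
C' → id C'
C' → ε
L → D
D → , L
D → ,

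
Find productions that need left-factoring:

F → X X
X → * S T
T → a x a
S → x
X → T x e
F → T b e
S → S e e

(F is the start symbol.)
No, left-factoring is not needed

Left-factoring is needed when two productions for the same non-terminal
share a common prefix on the right-hand side.

Productions for F:
  F → X X
  F → T b e
Productions for X:
  X → * S T
  X → T x e
Productions for S:
  S → x
  S → S e e

No common prefixes found.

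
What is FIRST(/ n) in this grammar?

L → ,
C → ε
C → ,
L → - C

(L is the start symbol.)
To compute FIRST(/ n), process the symbols left to right:
Symbol / is a terminal. Add '/' and stop.
FIRST(/ n) = { '/' }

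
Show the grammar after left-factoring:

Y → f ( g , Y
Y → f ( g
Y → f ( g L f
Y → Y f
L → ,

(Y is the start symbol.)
Y → f ( g Y'
Y' → , Y
Y' → ε
Y' → L f
Y → Y f
L → ,

Left-factoring transforms A → αβ₁ | αβ₂ into A → αA' and A' → β₁ | β₂
(α is the longest common prefix among the alternatives). Repeat until
no nonterminal has two alternatives with a common prefix.

Round 1: Y has alternatives sharing prefix 'f ( g'. Introduce Y': Y → f ( g Y'
  Add: Y' → , Y
  Add: Y' → ε
  Add: Y' → L f

No remaining common prefixes — done.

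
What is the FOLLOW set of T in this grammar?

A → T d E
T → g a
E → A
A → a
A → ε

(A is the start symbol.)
To compute FOLLOW(T), find every occurrence of T on a right-hand side N → α T β: add FIRST(β) \ {ε}, and if β is empty or nullable also add FOLLOW(N). Iterate to a fixed point.

In A → T d E: T is followed by d E, add FIRST(d E) \ {ε} = { 'd' }

Taking the union: FOLLOW(T) = { 'd' }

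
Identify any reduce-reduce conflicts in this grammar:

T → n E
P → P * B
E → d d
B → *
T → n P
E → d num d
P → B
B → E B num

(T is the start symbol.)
No reduce-reduce conflicts

A reduce-reduce conflict occurs when an LR(0) state has two complete items [A → α .] and [B → β .] — both call for a reduction, and with no lookahead the parser cannot choose between them.

Augment with T' → T and build the canonical LR(0) collection (I0 = CLOSURE({[T' → . T]}), then GOTO on every symbol after a dot until no new states appear). It has 16 states:
  I0: { [T → . n E], [T → . n P], [T' → . T] }  — shift
  I1: { [T' → T .] }  — accept
  I2: { [B → . *], [B → . E B num], [E → . d d], [E → . d num d], [P → . B], [P → . P * B], [T → n . E], [T → n . P] }  — shift
  I3: { [B → * .] }  — reduce
  I4: { [P → B .] }  — reduce
  I5: { [B → . *], [B → . E B num], [B → E . B num], [E → . d d], [E → . d num d], [T → n E .] }  — shift, reduce
  I6: { [P → P . * B], [T → n P .] }  — shift, reduce
  I7: { [E → d . d], [E → d . num d] }  — shift
  I8: { [E → d d .] }  — reduce
  I9: { [E → d num . d] }  — shift
  I10: { [E → d num d .] }  — reduce
  I11: { [B → . *], [B → . E B num], [E → . d d], [E → . d num d], [P → P * . B] }  — shift
  I12: { [P → P * B .] }  — reduce
  I13: { [B → . *], [B → . E B num], [B → E . B num], [E → . d d], [E → . d num d] }  — shift
  I14: { [B → E B . num] }  — shift
  I15: { [B → E B num .] }  — reduce

No state contains more than one complete item.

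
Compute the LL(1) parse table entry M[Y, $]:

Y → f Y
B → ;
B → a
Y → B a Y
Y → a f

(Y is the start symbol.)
To find M[Y, $], we find productions for Y where $ is in the predict set (PREDICT(N → α) = (FIRST(α) \ {ε}) ∪ (FOLLOW(N) if α ⇒* ε)).

Relevant sets:
  FIRST(B) = { ';', 'a' }

Y → f Y: PREDICT = { 'f' }
Y → B a Y: PREDICT = { ';', 'a' }
Y → a f: PREDICT = { 'a' }

M[Y, $] is empty (no production applies)

Answer: Empty (error entry)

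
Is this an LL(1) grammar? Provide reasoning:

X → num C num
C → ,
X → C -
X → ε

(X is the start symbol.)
A grammar is LL(1) if for each non-terminal N with multiple productions, the predict sets of those productions are pairwise disjoint, where PREDICT(N → α) = (FIRST(α) \ {ε}) ∪ (FOLLOW(N) if α ⇒* ε).

Relevant sets:
  FIRST(C) = { ',' }
  FOLLOW(X) = { $ }

For X:
  PREDICT(X → num C num) = { 'num' }
  PREDICT(X → C '-') = { ',' }
  PREDICT(X → ε) = { $ }
C has a single production, so nothing to check there.

All predict sets are disjoint. The grammar IS LL(1).

Answer: Yes, the grammar is LL(1).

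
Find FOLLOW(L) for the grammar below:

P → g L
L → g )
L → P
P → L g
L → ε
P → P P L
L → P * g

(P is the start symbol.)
{ $, '*', 'g' }

In P → g L: L is at the end, add FOLLOW(P)
In P → L g: L is followed by g, add FIRST(g) \ {ε} = { 'g' }
In P → P P L: L is at the end, add FOLLOW(P)

The FOLLOW sets referred to above (computed the same way, to a fixed point):
  FOLLOW(P) = { $, '*', 'g' }

Taking the union: FOLLOW(L) = { $, '*', 'g' }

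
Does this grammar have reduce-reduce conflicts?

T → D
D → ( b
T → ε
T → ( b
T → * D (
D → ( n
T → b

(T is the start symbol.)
A reduce-reduce conflict occurs when an LR(0) state has two complete items [A → α .] and [B → β .] — both call for a reduction, and with no lookahead the parser cannot choose between them.

Augment with T' → T and build the canonical LR(0) collection (I0 = CLOSURE({[T' → . T]}), then GOTO on every symbol after a dot until no new states appear). It has 12 states:
  I0: { [D → . ( b], [D → . ( n], [T → . ( b], [T → . * D (], [T → . D], [T → . b], [T → .], [T' → . T] }  — shift, reduce
  I1: { [D → ( . b], [D → ( . n], [T → ( . b] }  — shift
  I2: { [D → . ( b], [D → . ( n], [T → * . D (] }  — shift
  I3: { [T → D .] }  — reduce
  I4: { [T' → T .] }  — accept
  I5: { [T → b .] }  — reduce
  I6: { [D → ( . b], [D → ( . n] }  — shift
  I7: { [T → * D . (] }  — shift
  I8: { [T → * D ( .] }  — reduce
  I9: { [D → ( b .] }  — reduce
  I10: { [D → ( n .] }  — reduce
  I11: { [D → ( b .], [T → ( b .] }  — 2 reduces

I11 contains complete items [D → ( b .], [T → ( b .] — reduce-reduce conflict.

Answer: Yes — I11: [D → ( b .] vs [T → ( b .]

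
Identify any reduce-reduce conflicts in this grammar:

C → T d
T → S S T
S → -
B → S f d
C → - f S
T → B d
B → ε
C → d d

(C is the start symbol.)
No reduce-reduce conflicts

A reduce-reduce conflict occurs when an LR(0) state has two complete items [A → α .] and [B → β .] — both call for a reduction, and with no lookahead the parser cannot choose between them.

Augment with C' → C and build the canonical LR(0) collection (I0 = CLOSURE({[C' → . C]}), then GOTO on every symbol after a dot until no new states appear). It has 17 states:
  I0: { [B → . S f d], [B → .], [C → . - f S], [C → . T d], [C → . d d], [C' → . C], [S → . -], [T → . B d], [T → . S S T] }  — shift, reduce
  I1: { [C → - . f S], [S → - .] }  — shift, reduce
  I2: { [T → B . d] }  — shift
  I3: { [C' → C .] }  — accept
  I4: { [B → S . f d], [S → . -], [T → S . S T] }  — shift
  I5: { [C → T . d] }  — shift
  I6: { [C → d . d] }  — shift
  I7: { [C → d d .] }  — reduce
  I8: { [C → T d .] }  — reduce
  I9: { [S → - .] }  — reduce
  I10: { [B → . S f d], [B → .], [S → . -], [T → . B d], [T → . S S T], [T → S S . T] }  — shift, reduce
  I11: { [B → S f . d] }  — shift
  I12: { [B → S f d .] }  — reduce
  I13: { [T → S S T .] }  — reduce
  I14: { [T → B d .] }  — reduce
  I15: { [C → - f . S], [S → . -] }  — shift
  I16: { [C → - f S .] }  — reduce

No state contains more than one complete item.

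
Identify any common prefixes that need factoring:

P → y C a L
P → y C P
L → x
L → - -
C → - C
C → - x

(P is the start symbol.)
Yes, P has productions with common prefix 'y C'; C has productions with common prefix '-'

Left-factoring is needed when two productions for the same non-terminal
share a common prefix on the right-hand side.

Productions for P:
  P → y C a L
  P → y C P
Productions for L:
  L → x
  L → - -
Productions for C:
  C → - C
  C → - x

Found common prefix 'y C' in productions for P
Found common prefix '-' in productions for C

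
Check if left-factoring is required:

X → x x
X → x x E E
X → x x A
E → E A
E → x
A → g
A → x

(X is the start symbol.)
Left-factoring is needed when two productions for the same non-terminal
share a common prefix on the right-hand side.

Productions for X:
  X → x x
  X → x x E E
  X → x x A
Productions for E:
  E → E A
  E → x
Productions for A:
  A → g
  A → x

Found common prefix 'x x' in productions for X

Answer: Yes, X has productions with common prefix 'x x'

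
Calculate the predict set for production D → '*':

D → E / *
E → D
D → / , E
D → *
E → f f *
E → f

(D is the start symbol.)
PREDICT(D → '*') = (FIRST(RHS) \ {ε}) ∪ (FOLLOW(D) if ε ∈ FIRST(RHS), i.e. RHS ⇒* ε)
FIRST('*') = { '*' }
ε ∉ FIRST('*'), so FOLLOW(D) is not added.
PREDICT(D → '*') = { '*' }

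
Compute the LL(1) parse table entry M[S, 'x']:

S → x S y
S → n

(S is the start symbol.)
S → x S y

To find M[S, 'x'], we find productions for S where 'x' is in the predict set (PREDICT(N → α) = (FIRST(α) \ {ε}) ∪ (FOLLOW(N) if α ⇒* ε)).

S → x S y: PREDICT = { 'x' }
  'x' is in predict set, so this production goes in M[S, 'x']
S → n: PREDICT = { 'n' }

M[S, 'x'] = S → x S y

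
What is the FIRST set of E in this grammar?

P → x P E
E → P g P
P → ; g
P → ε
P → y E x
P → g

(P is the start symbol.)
FIRST sets of the other non-terminals involved (by the same procedure, iterated to a fixed point):
  FIRST(P) = { ';', 'g', 'x', 'y', ε }

From E → P g P:
  - P is a non-terminal: add FIRST(P) \ {ε} = { ';', 'g', 'x', 'y' }
    P is nullable, so continue to the next symbol
  - g is a terminal: add 'g' and stop

Collecting: FIRST(E) = { ';', 'g', 'x', 'y' }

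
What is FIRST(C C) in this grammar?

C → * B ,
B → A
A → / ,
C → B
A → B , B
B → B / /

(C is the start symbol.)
{ '*', '/' }

FIRST sets of the non-terminals involved (from the grammar, by fixed-point iteration):
  FIRST(C) = { '*', '/' }

To compute FIRST(C C), process the symbols left to right:
Symbol C is a non-terminal. Add FIRST(C) \ {ε} = { '*', '/' }
C is not nullable (ε ∉ FIRST(C)), so stop here.
FIRST(C C) = { '*', '/' }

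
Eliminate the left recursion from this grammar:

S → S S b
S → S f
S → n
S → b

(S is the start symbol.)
S is directly left-recursive. The standard transformation for
  A → A α₁ | ... | A α_m | β₁ | ... | β_n
is
  A  → β₁ A' | ... | β_n A'
  A' → α₁ A' | ... | α_m A' | ε

S → n becomes S → n S'
S → b becomes S → b S'
S → S S b becomes S' → S b S'
S → S f becomes S' → f S'
Add S' → ε

Resulting grammar:
S → n S'
S → b S'
S' → S b S'
S' → f S'
S' → ε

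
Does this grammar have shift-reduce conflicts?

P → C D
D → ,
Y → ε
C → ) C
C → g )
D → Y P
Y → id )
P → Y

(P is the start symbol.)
Yes — I0: [Y → .] vs [C → . ) C]; I2: [Y → .] vs [D → . ,]; I11: [Y → .] vs [C → . ) C]

Augment with P' → P and build the canonical LR(0) collection (I0 = CLOSURE({[P' → . P]}), then GOTO on every symbol after a dot until no new states appear). It has 14 states:
  I0: { [C → . ) C], [C → . g )], [P → . C D], [P → . Y], [P' → . P], [Y → . id )], [Y → .] }  — shift, reduce
  I1: { [C → ) . C], [C → . ) C], [C → . g )] }  — shift
  I2: { [D → . ,], [D → . Y P], [P → C . D], [Y → . id )], [Y → .] }  — shift, reduce
  I3: { [P' → P .] }  — accept
  I4: { [P → Y .] }  — reduce
  I5: { [C → g . )] }  — shift
  I6: { [Y → id . )] }  — shift
  I7: { [Y → id ) .] }  — reduce
  I8: { [C → g ) .] }  — reduce
  I9: { [D → , .] }  — reduce
  I10: { [P → C D .] }  — reduce
  I11: { [C → . ) C], [C → . g )], [D → Y . P], [P → . C D], [P → . Y], [Y → . id )], [Y → .] }  — shift, reduce
  I12: { [D → Y P .] }  — reduce
  I13: { [C → ) C .] }  — reduce

I0 contains reduce item [Y → .] and shift items [C → . ) C], [C → . g )], [Y → . id )] — shift-reduce conflict.
I2 contains reduce item [Y → .] and shift items [D → . ,], [Y → . id )] — shift-reduce conflict.
I11 contains reduce item [Y → .] and shift items [C → . ) C], [C → . g )], [Y → . id )] — shift-reduce conflict.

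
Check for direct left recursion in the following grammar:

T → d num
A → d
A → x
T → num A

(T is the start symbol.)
No direct left recursion

Direct left recursion occurs when N → N α for some non-terminal N (the right-hand side begins with the left-hand side itself).

T → d num: starts with d
A → d: starts with d
A → x: starts with x
T → num A: starts with num

No direct left recursion found.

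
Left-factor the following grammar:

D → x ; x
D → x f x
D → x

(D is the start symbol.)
D → x D'
D' → ; x
D' → f x
D' → ε

Left-factoring transforms A → αβ₁ | αβ₂ into A → αA' and A' → β₁ | β₂
(α is the longest common prefix among the alternatives). Repeat until
no nonterminal has two alternatives with a common prefix.

Round 1: D has alternatives sharing prefix 'x'. Introduce D': D → x D'
  Add: D' → ; x
  Add: D' → f x
  Add: D' → ε

No remaining common prefixes — done.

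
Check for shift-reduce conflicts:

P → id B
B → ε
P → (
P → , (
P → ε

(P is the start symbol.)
Yes — I0: [P → .] vs [P → . (]

Augment with P' → P and build the canonical LR(0) collection (I0 = CLOSURE({[P' → . P]}), then GOTO on every symbol after a dot until no new states appear). It has 7 states:
  I0: { [P → . (], [P → . , (], [P → . id B], [P → .], [P' → . P] }  — shift, reduce
  I1: { [P → ( .] }  — reduce
  I2: { [P → , . (] }  — shift
  I3: { [P' → P .] }  — accept
  I4: { [B → .], [P → id . B] }  — reduce
  I5: { [P → id B .] }  — reduce
  I6: { [P → , ( .] }  — reduce

I0 contains reduce item [P → .] and shift items [P → . (], [P → . , (], [P → . id B] — shift-reduce conflict.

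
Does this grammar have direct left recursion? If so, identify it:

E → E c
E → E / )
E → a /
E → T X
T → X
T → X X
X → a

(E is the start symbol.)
E → E c: LEFT RECURSIVE (starts with E)
E → E / ): LEFT RECURSIVE (starts with E)
E → a /: starts with a
E → T X: starts with T
T → X: starts with X
T → X X: starts with X
X → a: starts with a

The grammar has direct left recursion on: E.

Answer: Yes, E is left-recursive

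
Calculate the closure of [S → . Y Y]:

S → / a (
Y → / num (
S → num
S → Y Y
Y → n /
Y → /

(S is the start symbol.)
{ [S → . Y Y], [Y → . / num (], [Y → . /], [Y → . n /] }

Start with: [S → . Y Y]
  [S → . Y Y] has the dot before Y: add [Y → . / num (], [Y → . n /], [Y → . /]
No further items can be added.

CLOSURE = { [S → . Y Y], [Y → . / num (], [Y → . /], [Y → . n /] }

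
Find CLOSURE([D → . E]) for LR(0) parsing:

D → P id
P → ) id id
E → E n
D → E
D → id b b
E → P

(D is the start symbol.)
{ [D → . E], [E → . E n], [E → . P], [P → . ) id id] }

To compute CLOSURE, for each item [A → α.Bβ] where B is a non-terminal, add [B → .γ] for all productions B → γ; repeat for the newly added items until nothing changes.

Start with: [D → . E]
  [D → . E] has the dot before E: add [E → . E n], [E → . P]
  [E → . P] has the dot before P: add [P → . ) id id]
No further items can be added.

CLOSURE = { [D → . E], [E → . E n], [E → . P], [P → . ) id id] }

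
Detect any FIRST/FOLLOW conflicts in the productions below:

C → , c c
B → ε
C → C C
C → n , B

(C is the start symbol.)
Nullable non-terminals: B.
B has a nullable alternative but only one production, so nothing to check.

C has no nullable alternative, so no FIRST/FOLLOW check is needed there.

No FIRST/FOLLOW conflicts found.

Answer: No FIRST/FOLLOW conflicts.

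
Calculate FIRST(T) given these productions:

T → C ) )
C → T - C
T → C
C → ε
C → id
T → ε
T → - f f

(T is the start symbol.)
To compute FIRST(T), examine every production with T on the left-hand side, reading each right-hand side left to right until a non-nullable symbol is reached.

FIRST sets of the other non-terminals involved (by the same procedure, iterated to a fixed point):
  FIRST(C) = { ')', '-', 'id', ε }

From T → C ) ):
  - C is a non-terminal: add FIRST(C) \ {ε} = { ')', '-', 'id' }
    C is nullable, so continue to the next symbol
  - ')' is a terminal: add ')' and stop
From T → C:
  - C is a non-terminal: add FIRST(C) \ {ε} = { ')', '-', 'id' }
    C is nullable and nothing follows, so the whole right-hand side can vanish: ε ∈ FIRST(T)
From T → ε:
  - ε-production, so ε ∈ FIRST(T)
From T → - f f:
  - '-' is a terminal: add '-' and stop

Collecting: FIRST(T) = { ')', '-', 'id', ε }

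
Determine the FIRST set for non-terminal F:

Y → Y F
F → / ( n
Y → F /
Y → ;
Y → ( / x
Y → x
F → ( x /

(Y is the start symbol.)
From F → / ( n:
  - '/' is a terminal: add '/' and stop
From F → ( x /:
  - '(' is a terminal: add '(' and stop

Collecting: FIRST(F) = { '(', '/' }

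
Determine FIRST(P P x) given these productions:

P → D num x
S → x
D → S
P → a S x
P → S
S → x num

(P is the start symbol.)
{ 'a', 'x' }

FIRST sets of the non-terminals involved (from the grammar, by fixed-point iteration):
  FIRST(P) = { 'a', 'x' }

To compute FIRST(P P x), process the symbols left to right:
Symbol P is a non-terminal. Add FIRST(P) \ {ε} = { 'a', 'x' }
P is not nullable (ε ∉ FIRST(P)), so stop here.
FIRST(P P x) = { 'a', 'x' }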